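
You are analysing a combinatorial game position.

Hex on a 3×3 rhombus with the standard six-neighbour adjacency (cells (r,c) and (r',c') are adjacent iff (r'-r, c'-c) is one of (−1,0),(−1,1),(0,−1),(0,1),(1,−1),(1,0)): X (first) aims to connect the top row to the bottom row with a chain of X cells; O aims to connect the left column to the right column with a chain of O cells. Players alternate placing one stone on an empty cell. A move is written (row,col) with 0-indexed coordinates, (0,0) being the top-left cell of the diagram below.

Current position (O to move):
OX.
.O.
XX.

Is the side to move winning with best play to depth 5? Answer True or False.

ply 1, O at OX./.O./XX. | (0,2)=-1→OXO/.O./XX.; (1,0)=+1→OX./OO./XX.*; (1,2)=-1→OX./.OO/XX.; (2,2)=-1→OX./.O./XXO
ply 2, X at OX./OO./XX. | (0,2)=-1→OXX/OO./XX.*; (1,2)=-1→OX./OOX/XX.; (2,2)=-1→OX./OO./XXX
ply 3, O at OXX/OO./XX. | (1,2)=+1→OXX/OOO/XX.*; (2,2)=-1→OXX/OO./XXO
ply 4: OXX/OOO/XX. is terminal -1 (X); from OX./.O./XX. depth 5

O winning at [OX./.O./XX.]: True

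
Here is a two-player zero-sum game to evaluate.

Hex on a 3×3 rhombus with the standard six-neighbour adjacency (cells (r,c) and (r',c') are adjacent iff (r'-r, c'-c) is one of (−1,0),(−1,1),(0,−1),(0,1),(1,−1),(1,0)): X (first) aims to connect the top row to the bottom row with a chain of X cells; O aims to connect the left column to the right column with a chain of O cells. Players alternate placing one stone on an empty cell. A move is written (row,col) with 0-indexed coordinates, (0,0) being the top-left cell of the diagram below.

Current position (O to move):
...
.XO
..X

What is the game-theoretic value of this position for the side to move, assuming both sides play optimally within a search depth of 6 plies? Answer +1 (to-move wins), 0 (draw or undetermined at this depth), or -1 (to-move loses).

value(.../.XO/..X, O) = -1

p1 O@[.../.XO/..X]: (0,0)[O../.XO/..X]-1* (0,1)[.O./.XO/..X]-1 (0,2)[..O/.XO/..X]-1 (1,0)[.../OXO/..X]-1 (2,0)[.../.XO/O.X]-1 (2,1)[.../.XO/.OX]-1
p2 X@[O../.XO/..X]: (0,1)[OX./.XO/..X]+1* (0,2)[O.X/.XO/..X]+1 (1,0)[O../XXO/..X]+1 (2,0)[O../.XO/X.X]+1 (2,1)[O../.XO/.XX]+1
p3 O@[OX./.XO/..X]: (0,2)[OXO/.XO/..X]-1* (1,0)[OX./OXO/..X]-1 (2,0)[OX./.XO/O.X]-1 (2,1)[OX./.XO/.OX]-1
p4 X@[OXO/.XO/..X]: (1,0)[OXO/XXO/..X]+1* (2,0)[OXO/.XO/X.X]+1 (2,1)[OXO/.XO/.XX]+1
p5 O@[OXO/XXO/..X]: (2,0)[OXO/XXO/O.X]-1* (2,1)[OXO/XXO/.OX]-1
p6 X@[OXO/XXO/O.X]: (2,1)[OXO/XXO/OXX]+1*
p7 O@[OXO/XXO/OXX] terminal -1; root [.../.XO/..X] d6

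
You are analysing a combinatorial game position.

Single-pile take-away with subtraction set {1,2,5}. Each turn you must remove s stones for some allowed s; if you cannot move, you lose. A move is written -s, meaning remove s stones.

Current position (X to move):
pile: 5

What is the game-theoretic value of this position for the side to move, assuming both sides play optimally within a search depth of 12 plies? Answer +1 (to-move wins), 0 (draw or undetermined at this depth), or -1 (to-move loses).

value(5, X) = +1

[5] X move#1: -1:-1/4, -2:+1/3*, -5:+1/0
[3] O move#2: -1:-1/2*, -2:-1/1
[2] X move#3: -1:-1/1, -2:+1/0*
[0] end (terminal -1, O#4); searched 5 to 12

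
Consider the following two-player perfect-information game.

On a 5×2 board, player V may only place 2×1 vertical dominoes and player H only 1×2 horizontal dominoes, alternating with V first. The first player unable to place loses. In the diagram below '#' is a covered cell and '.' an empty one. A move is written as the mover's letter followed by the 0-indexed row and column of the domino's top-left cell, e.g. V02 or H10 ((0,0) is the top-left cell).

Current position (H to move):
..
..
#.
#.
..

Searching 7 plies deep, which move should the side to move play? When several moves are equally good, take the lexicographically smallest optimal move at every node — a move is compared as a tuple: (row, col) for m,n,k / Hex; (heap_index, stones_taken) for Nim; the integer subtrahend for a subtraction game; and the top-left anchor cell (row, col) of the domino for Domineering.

H's best at [../../#./#./..]: H00

ply 1, H at ../../#./#./.. | H00=+1→##/../#./#./..*; H10=+1→../##/#./#./..; H40=-1→../../#./#./##
ply 2, V at ##/../#./#./.. | V11=-1→##/.#/##/#./..*; V21=-1→##/../##/##/..; V31=-1→##/../#./##/.#
ply 3, H at ##/.#/##/#./.. | H40=+1→##/.#/##/#./##*
ply 4: ##/.#/##/#./## is terminal -1 (V); from ../../#./#./.. depth 7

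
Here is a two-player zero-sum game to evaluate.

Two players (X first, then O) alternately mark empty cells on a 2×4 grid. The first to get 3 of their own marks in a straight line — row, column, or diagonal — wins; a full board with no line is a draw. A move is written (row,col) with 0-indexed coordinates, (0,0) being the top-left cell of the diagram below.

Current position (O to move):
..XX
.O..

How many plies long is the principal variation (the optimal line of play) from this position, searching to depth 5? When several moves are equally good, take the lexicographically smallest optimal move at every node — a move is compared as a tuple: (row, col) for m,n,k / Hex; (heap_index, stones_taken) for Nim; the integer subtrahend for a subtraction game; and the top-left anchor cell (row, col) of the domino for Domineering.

PV length from [..XX/.O..]: 5 plies

[..XX/.O..] O move#1: (0,0):-1/O.XX/.O.., (0,1):+0/.OXX/.O..*, (1,0):-1/..XX/OO.., (1,2):-1/..XX/.OO., (1,3):-1/..XX/.O.O
[.OXX/.O..] X move#2: (0,0):-1/XOXX/.O.., (1,0):+0/.OXX/XO..*, (1,2):+0/.OXX/.OX., (1,3):+0/.OXX/.O.X
[.OXX/XO..] O move#3: (0,0):+0/OOXX/XO..*, (1,2):+0/.OXX/XOO., (1,3):+0/.OXX/XO.O
[OOXX/XO..] X move#4: (1,2):+0/OOXX/XOX.*, (1,3):+0/OOXX/XO.X
[OOXX/XOX.] O move#5: (1,3):+0/OOXX/XOXO*
[OOXX/XOXO] end (terminal +0, X#6); searched ..XX/.O.. to 5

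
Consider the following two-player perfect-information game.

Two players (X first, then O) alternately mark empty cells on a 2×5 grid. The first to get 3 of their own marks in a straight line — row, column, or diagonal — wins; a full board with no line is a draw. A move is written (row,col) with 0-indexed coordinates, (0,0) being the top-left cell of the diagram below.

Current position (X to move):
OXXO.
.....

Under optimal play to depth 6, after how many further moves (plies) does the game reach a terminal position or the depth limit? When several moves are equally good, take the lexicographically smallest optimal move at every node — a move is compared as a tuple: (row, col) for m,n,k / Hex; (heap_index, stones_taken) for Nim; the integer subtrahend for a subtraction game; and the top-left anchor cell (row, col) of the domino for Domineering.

[OXXO./.....] X move#1: (0,4):+0/OXXOX/.....*, (1,0):+0/OXXO./X...., (1,1):+0/OXXO./.X..., (1,2):+0/OXXO./..X.., (1,3):+0/OXXO./...X., (1,4):+0/OXXO./....X
[OXXOX/.....] O move#2: (1,0):+0/OXXOX/O....*, (1,1):+0/OXXOX/.O..., (1,2):+0/OXXOX/..O.., (1,3):+0/OXXOX/...O., (1,4):+0/OXXOX/....O
[OXXOX/O....] X move#3: (1,1):+0/OXXOX/OX...*, (1,2):+0/OXXOX/O.X.., (1,3):+0/OXXOX/O..X., (1,4):+0/OXXOX/O...X
[OXXOX/OX...] O move#4: (1,2):+0/OXXOX/OXO..*, (1,3):+0/OXXOX/OX.O., (1,4):+0/OXXOX/OX..O
[OXXOX/OXO..] X move#5: (1,3):+0/OXXOX/OXOX.*, (1,4):+0/OXXOX/OXO.X
[OXXOX/OXOX.] O move#6: (1,4):+0/OXXOX/OXOXO*
[OXXOX/OXOXO] end (terminal +0, X#7); searched OXXO./..... to 6

PV length from [OXXO./.....]: 6 plies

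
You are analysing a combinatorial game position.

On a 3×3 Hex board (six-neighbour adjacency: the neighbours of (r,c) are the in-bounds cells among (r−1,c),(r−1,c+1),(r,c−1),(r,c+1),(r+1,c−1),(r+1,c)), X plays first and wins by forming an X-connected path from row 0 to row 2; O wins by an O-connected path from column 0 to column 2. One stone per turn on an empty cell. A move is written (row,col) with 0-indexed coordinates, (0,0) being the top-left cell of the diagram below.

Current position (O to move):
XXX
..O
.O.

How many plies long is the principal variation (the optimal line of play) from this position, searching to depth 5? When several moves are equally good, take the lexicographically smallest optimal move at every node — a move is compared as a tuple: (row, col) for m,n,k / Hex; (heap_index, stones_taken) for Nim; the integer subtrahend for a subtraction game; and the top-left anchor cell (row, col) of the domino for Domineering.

[XXX/..O/.O.] O move#1: (1,0):+1/XXX/O.O/.O.*, (1,1):+1/XXX/.OO/.O., (2,0):+1/XXX/..O/OO., (2,2):-1/XXX/..O/.OO
[XXX/O.O/.O.] X move#2: (1,1):-1/XXX/OXO/.O.*, (2,0):-1/XXX/O.O/XO., (2,2):-1/XXX/O.O/.OX
[XXX/OXO/.O.] O move#3: (2,0):+1/XXX/OXO/OO.*, (2,2):-1/XXX/OXO/.OO
[XXX/OXO/OO.] end (terminal -1, X#4); searched XXX/..O/.O. to 5

PV length from [XXX/..O/.O.]: 3 plies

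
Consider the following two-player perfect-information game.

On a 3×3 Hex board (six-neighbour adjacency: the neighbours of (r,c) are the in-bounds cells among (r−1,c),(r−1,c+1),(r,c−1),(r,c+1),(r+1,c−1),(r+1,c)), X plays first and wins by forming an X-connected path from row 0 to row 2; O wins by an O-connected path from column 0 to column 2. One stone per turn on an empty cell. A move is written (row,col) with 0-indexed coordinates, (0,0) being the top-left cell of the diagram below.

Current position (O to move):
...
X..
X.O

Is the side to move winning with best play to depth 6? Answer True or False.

O winning at [.../X../X.O]: False

ply 1, O at .../X../X.O | (0,0)=-1→O../X../X.O*; (0,1)=-1→.O./X../X.O; (0,2)=-1→..O/X../X.O; (1,1)=-1→.../XO./X.O; (1,2)=-1→.../X.O/X.O; (2,1)=-1→.../X../XOO
ply 2, X at O../X../X.O | (0,1)=+1→OX./X../X.O*; (0,2)=+1→O.X/X../X.O; (1,1)=+1→O../XX./X.O; (1,2)=+1→O../X.X/X.O; (2,1)=+1→O../X../XXO
ply 3: OX./X../X.O is terminal -1 (O); from .../X../X.O depth 6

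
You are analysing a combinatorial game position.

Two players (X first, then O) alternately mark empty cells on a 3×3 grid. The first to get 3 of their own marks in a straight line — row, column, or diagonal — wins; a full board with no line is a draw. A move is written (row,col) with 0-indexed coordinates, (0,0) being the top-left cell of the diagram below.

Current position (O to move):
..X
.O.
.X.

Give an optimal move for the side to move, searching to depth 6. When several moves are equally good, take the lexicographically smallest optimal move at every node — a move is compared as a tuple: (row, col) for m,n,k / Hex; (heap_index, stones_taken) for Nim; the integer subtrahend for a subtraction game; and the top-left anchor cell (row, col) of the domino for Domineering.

ply 1, O at ..X/.O./.X. | (0,0)=-1→O.X/.O./.X.; (0,1)=-1→.OX/.O./.X.; (1,0)=+0→..X/OO./.X.*; (1,2)=+0→..X/.OO/.X.; (2,0)=+0→..X/.O./OX.; (2,2)=+0→..X/.O./.XO
ply 2, X at ..X/OO./.X. | (0,0)=-1→X.X/OO./.X.; (0,1)=-1→.XX/OO./.X.; (1,2)=+0→..X/OOX/.X.*; (2,0)=-1→..X/OO./XX.; (2,2)=-1→..X/OO./.XX
ply 3, O at ..X/OOX/.X. | (0,0)=-1→O.X/OOX/.X.; (0,1)=-1→.OX/OOX/.X.; (2,0)=-1→..X/OOX/OX.; (2,2)=+0→..X/OOX/.XO*
ply 4, X at ..X/OOX/.XO | (0,0)=+0→X.X/OOX/.XO*; (0,1)=-1→.XX/OOX/.XO; (2,0)=-1→..X/OOX/XXO
ply 5, O at X.X/OOX/.XO | (0,1)=+0→XOX/OOX/.XO*; (2,0)=-1→X.X/OOX/OXO
ply 6, X at XOX/OOX/.XO | (2,0)=+0→XOX/OOX/XXO*
ply 7: XOX/OOX/XXO is terminal +0 (O); from ..X/.O./.X. depth 6

O's best at [..X/.O./.X.]: (1,0)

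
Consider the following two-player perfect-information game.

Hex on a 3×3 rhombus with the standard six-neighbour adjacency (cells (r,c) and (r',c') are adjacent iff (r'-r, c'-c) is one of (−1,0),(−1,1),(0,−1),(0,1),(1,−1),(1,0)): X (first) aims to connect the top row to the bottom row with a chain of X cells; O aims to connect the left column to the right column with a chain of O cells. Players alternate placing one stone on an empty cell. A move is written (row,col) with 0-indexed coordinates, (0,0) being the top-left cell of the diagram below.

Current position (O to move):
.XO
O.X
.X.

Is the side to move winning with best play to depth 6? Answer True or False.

ply 1, O at .XO/O.X/.X. | (0,0)=-1→OXO/O.X/.X.; (1,1)=+1→.XO/OOX/.X.*; (2,0)=-1→.XO/O.X/OX.; (2,2)=-1→.XO/O.X/.XO
ply 2: .XO/OOX/.X. is terminal -1 (X); from .XO/O.X/.X. depth 6

O winning at [.XO/O.X/.X.]: True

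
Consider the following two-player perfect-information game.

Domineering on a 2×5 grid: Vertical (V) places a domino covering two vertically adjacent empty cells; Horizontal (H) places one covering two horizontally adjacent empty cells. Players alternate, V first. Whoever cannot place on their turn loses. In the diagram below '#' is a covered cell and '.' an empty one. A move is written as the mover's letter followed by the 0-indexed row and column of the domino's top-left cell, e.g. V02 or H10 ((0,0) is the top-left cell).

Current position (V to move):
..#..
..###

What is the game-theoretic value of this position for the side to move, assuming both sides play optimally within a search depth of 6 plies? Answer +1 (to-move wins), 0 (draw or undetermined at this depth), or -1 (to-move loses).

value(..#../..###, V) = +1

[..#../..###] V move#1: V00:+1/#.#../#.###*, V01:+1/.##../.####
[#.#../#.###] H move#2: H03:-1/#.###/#.###*
[#.###/#.###] V move#3: V01:+1/#####/#####*
[#####/#####] end (terminal -1, H#4); searched ..#../..### to 6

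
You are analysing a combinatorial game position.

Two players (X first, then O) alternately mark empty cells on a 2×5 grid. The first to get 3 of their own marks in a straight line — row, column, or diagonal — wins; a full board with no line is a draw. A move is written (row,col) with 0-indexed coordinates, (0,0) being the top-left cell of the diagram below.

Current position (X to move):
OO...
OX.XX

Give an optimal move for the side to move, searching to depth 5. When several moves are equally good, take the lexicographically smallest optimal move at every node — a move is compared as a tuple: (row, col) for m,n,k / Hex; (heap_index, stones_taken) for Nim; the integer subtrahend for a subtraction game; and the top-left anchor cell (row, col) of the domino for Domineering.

p1 X@[OO.../OX.XX]: (0,2)[OOX../OX.XX]+0 (0,3)[OO.X./OX.XX]-1 (0,4)[OO..X/OX.XX]-1 (1,2)[OO.../OXXXX]+1*
p2 O@[OO.../OXXXX] terminal -1; root [OO.../OX.XX] d5

X's best at [OO.../OX.XX]: (1,2)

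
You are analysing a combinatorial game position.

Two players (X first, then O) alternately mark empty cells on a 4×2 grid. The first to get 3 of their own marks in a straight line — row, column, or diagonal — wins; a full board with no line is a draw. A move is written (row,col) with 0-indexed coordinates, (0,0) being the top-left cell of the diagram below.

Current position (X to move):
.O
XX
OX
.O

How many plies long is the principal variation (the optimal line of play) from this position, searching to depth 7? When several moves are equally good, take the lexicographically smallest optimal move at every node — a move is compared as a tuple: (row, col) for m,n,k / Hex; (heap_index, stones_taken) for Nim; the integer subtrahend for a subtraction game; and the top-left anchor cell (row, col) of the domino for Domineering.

ply 1, X at .O/XX/OX/.O | (0,0)=+0→XO/XX/OX/.O*; (3,0)=+0→.O/XX/OX/XO
ply 2, O at XO/XX/OX/.O | (3,0)=+0→XO/XX/OX/OO*
ply 3: XO/XX/OX/OO is terminal +0 (X); from .O/XX/OX/.O depth 7

PV length from [.O/XX/OX/.O]: 2 plies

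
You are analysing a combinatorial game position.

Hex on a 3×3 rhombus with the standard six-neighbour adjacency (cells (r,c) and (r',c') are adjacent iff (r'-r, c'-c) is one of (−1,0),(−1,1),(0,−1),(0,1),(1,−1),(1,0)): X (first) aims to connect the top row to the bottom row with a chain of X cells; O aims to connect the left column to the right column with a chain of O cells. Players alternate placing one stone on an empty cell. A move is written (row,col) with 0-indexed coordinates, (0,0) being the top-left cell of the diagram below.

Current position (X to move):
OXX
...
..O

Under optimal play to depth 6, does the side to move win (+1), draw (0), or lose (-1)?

p1 X@[OXX/.../..O]: (1,0)[OXX/X../..O]+1* (1,1)[OXX/.X./..O]+1 (1,2)[OXX/..X/..O]+1 (2,0)[OXX/.../X.O]+1 (2,1)[OXX/.../.XO]+1
p2 O@[OXX/X../..O]: (1,1)[OXX/XO./..O]-1* (1,2)[OXX/X.O/..O]-1 (2,0)[OXX/X../O.O]-1 (2,1)[OXX/X../.OO]-1
p3 X@[OXX/XO./..O]: (1,2)[OXX/XOX/..O]+1* (2,0)[OXX/XO./X.O]+1 (2,1)[OXX/XO./.XO]+1
p4 O@[OXX/XOX/..O]: (2,0)[OXX/XOX/O.O]-1* (2,1)[OXX/XOX/.OO]-1
p5 X@[OXX/XOX/O.O]: (2,1)[OXX/XOX/OXO]+1*
p6 O@[OXX/XOX/OXO] terminal -1; root [OXX/.../..O] d6

value(OXX/.../..O, X) = +1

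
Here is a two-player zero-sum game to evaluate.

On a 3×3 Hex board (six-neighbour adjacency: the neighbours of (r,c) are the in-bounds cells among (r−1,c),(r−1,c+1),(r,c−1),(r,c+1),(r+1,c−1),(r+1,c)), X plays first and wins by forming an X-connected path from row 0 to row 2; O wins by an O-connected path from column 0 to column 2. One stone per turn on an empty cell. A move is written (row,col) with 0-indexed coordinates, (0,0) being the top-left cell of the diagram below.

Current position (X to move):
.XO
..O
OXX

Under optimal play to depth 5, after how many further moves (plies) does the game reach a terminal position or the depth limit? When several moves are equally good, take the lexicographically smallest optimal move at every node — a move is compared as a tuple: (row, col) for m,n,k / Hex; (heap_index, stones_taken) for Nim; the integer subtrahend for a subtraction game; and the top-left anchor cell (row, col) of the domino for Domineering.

PV length from [.XO/..O/OXX]: 1 ply

ply 1, X at .XO/..O/OXX | (0,0)=-1→XXO/..O/OXX; (1,0)=-1→.XO/X.O/OXX; (1,1)=+1→.XO/.XO/OXX*
ply 2: .XO/.XO/OXX is terminal -1 (O); from .XO/..O/OXX depth 5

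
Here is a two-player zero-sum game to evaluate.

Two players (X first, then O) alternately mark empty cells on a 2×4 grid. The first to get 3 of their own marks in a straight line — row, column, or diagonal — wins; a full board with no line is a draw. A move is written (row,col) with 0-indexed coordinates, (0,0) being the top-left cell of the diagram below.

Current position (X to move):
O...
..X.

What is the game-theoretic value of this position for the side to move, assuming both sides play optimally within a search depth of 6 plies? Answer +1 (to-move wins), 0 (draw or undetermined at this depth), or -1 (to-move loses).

value(O.../..X., X) = +1

ply 1, X at O.../..X. | (0,1)=+0→OX../..X.; (0,2)=+0→O.X./..X.; (0,3)=+0→O..X/..X.; (1,0)=+0→O.../X.X.; (1,1)=+1→O.../.XX.*; (1,3)=+0→O.../..XX
ply 2, O at O.../.XX. | (0,1)=-1→OO../.XX.*; (0,2)=-1→O.O./.XX.; (0,3)=-1→O..O/.XX.; (1,0)=-1→O.../OXX.; (1,3)=-1→O.../.XXO
ply 3, X at OO../.XX. | (0,2)=+1→OOX./.XX.*; (0,3)=-1→OO.X/.XX.; (1,0)=+1→OO../XXX.; (1,3)=+1→OO../.XXX
ply 4, O at OOX./.XX. | (0,3)=-1→OOXO/.XX.*; (1,0)=-1→OOX./OXX.; (1,3)=-1→OOX./.XXO
ply 5, X at OOXO/.XX. | (1,0)=+1→OOXO/XXX.*; (1,3)=+1→OOXO/.XXX
ply 6: OOXO/XXX. is terminal -1 (O); from O.../..X. depth 6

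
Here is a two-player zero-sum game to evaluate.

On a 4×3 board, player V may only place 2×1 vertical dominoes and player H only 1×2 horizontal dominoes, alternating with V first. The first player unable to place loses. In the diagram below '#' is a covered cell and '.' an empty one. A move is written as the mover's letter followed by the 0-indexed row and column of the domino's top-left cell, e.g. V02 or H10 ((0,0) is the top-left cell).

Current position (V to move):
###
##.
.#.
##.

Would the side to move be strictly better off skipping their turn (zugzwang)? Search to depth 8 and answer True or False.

ply 1, V at ###/##./.#./##. | V12=+1→###/###/.##/##.*; V22=+1→###/##./.##/###
ply 2: ###/###/.##/##. is terminal -1 (H); from ###/##./.#./##. depth 8
if V skipped the turn, H would face:
~ ply 1: ###/##./.#./##. is terminal -1 (H); from ###/##./.#./##. depth 8
compare (V): move=+1 vs pass=+1

zugzwang(###/##./.#./##., V) = False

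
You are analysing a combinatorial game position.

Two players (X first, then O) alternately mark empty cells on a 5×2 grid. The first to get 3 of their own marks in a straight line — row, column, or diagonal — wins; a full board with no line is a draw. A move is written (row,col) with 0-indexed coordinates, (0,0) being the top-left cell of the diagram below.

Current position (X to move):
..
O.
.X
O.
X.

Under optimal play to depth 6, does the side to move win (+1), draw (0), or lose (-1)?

value(../O./.X/O./X., X) = 0

ply 1, X at ../O./.X/O./X. | (0,0)=-1→X./O./.X/O./X.; (0,1)=-1→.X/O./.X/O./X.; (1,1)=-1→../OX/.X/O./X.; (2,0)=+0→../O./XX/O./X.*; (3,1)=-1→../O./.X/OX/X.; (4,1)=-1→../O./.X/O./XX
ply 2, O at ../O./XX/O./X. | (0,0)=-1→O./O./XX/O./X.; (0,1)=-1→.O/O./XX/O./X.; (1,1)=+0→../OO/XX/O./X.*; (3,1)=+0→../O./XX/OO/X.; (4,1)=-1→../O./XX/O./XO
ply 3, X at ../OO/XX/O./X. | (0,0)=+0→X./OO/XX/O./X.*; (0,1)=+0→.X/OO/XX/O./X.; (3,1)=+0→../OO/XX/OX/X.; (4,1)=+0→../OO/XX/O./XX
ply 4, O at X./OO/XX/O./X. | (0,1)=+0→XO/OO/XX/O./X.*; (3,1)=+0→X./OO/XX/OO/X.; (4,1)=+0→X./OO/XX/O./XO
ply 5, X at XO/OO/XX/O./X. | (3,1)=+0→XO/OO/XX/OX/X.*; (4,1)=+0→XO/OO/XX/O./XX
ply 6, O at XO/OO/XX/OX/X. | (4,1)=+0→XO/OO/XX/OX/XO*
ply 7: XO/OO/XX/OX/XO is terminal +0 (X); from ../O./.X/O./X. depth 6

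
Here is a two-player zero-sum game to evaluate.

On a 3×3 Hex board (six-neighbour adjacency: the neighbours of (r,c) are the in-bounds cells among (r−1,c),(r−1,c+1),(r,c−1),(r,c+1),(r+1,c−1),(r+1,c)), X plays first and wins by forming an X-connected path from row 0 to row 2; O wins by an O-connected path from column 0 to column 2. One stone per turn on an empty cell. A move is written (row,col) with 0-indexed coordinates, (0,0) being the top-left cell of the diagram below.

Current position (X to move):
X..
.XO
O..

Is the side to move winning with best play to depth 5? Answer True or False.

ply 1, X at X../.XO/O.. | (0,1)=-1→XX./.XO/O..; (0,2)=-1→X.X/.XO/O..; (1,0)=-1→X../XXO/O..; (2,1)=+1→X../.XO/OX.*; (2,2)=-1→X../.XO/O.X
ply 2, O at X../.XO/OX. | (0,1)=-1→XO./.XO/OX.*; (0,2)=-1→X.O/.XO/OX.; (1,0)=-1→X../OXO/OX.; (2,2)=-1→X../.XO/OXO
ply 3, X at XO./.XO/OX. | (0,2)=+1→XOX/.XO/OX.*; (1,0)=+1→XO./XXO/OX.; (2,2)=+1→XO./.XO/OXX
ply 4: XOX/.XO/OX. is terminal -1 (O); from X../.XO/O.. depth 5

X winning at [X../.XO/O..]: True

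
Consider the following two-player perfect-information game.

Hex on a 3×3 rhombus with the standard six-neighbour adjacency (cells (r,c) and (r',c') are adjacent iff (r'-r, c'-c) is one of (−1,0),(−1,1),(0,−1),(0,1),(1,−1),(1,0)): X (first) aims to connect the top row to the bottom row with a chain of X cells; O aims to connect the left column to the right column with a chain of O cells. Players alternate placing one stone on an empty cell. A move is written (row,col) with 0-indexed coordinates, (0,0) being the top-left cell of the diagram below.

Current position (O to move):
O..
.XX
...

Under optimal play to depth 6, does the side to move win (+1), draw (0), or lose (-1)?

value(O../.XX/..., O) = -1

[O../.XX/...] O move#1: (0,1):-1/OO./.XX/...*, (0,2):-1/O.O/.XX/..., (1,0):-1/O../OXX/..., (2,0):-1/O../.XX/O.., (2,1):-1/O../.XX/.O., (2,2):-1/O../.XX/..O
[OO./.XX/...] X move#2: (0,2):+1/OOX/.XX/...*, (1,0):-1/OO./XXX/..., (2,0):-1/OO./.XX/X.., (2,1):-1/OO./.XX/.X., (2,2):-1/OO./.XX/..X
[OOX/.XX/...] O move#3: (1,0):-1/OOX/OXX/...*, (2,0):-1/OOX/.XX/O.., (2,1):-1/OOX/.XX/.O., (2,2):-1/OOX/.XX/..O
[OOX/OXX/...] X move#4: (2,0):+1/OOX/OXX/X..*, (2,1):+1/OOX/OXX/.X., (2,2):+1/OOX/OXX/..X
[OOX/OXX/X..] end (terminal -1, O#5); searched O../.XX/... to 6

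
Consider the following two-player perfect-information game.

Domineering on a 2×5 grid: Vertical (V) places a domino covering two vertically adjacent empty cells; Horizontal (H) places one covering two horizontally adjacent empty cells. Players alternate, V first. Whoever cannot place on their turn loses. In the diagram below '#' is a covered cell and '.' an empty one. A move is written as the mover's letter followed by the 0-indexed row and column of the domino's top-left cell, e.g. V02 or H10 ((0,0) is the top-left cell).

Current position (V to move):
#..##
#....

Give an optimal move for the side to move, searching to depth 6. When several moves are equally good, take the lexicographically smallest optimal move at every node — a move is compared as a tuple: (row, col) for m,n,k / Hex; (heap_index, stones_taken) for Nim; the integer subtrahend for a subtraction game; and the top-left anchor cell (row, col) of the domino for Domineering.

V's best at [#..##/#....]: V02

ply 1, V at #..##/#.... | V01=-1→##.##/##...; V02=+1→#.###/#.#..*
ply 2, H at #.###/#.#.. | H13=-1→#.###/#.###*
ply 3, V at #.###/#.### | V01=+1→#####/#####*
ply 4: #####/##### is terminal -1 (H); from #..##/#.... depth 6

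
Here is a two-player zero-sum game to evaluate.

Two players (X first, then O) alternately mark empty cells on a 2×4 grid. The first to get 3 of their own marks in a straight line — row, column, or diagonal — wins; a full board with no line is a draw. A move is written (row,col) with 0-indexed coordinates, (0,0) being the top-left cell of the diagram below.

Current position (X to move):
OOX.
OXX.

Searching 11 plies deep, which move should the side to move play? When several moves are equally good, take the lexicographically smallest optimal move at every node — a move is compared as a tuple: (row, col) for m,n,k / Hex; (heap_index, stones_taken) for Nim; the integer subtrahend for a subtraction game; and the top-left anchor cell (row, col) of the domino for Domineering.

X's best at [OOX./OXX.]: (1,3)

[OOX./OXX.] X move#1: (0,3):+0/OOXX/OXX., (1,3):+1/OOX./OXXX*
[OOX./OXXX] end (terminal -1, O#2); searched OOX./OXX. to 11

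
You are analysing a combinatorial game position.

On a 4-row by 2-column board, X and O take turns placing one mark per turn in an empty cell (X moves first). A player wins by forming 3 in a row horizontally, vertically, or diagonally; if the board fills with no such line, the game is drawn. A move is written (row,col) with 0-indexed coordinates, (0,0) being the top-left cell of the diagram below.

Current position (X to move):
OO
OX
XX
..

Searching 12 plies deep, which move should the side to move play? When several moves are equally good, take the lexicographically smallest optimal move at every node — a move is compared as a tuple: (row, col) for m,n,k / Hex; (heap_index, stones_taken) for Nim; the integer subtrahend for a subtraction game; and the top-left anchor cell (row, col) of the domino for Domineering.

X's best at [OO/OX/XX/..]: (3,1)

ply 1, X at OO/OX/XX/.. | (3,0)=+0→OO/OX/XX/X.; (3,1)=+1→OO/OX/XX/.X*
ply 2: OO/OX/XX/.X is terminal -1 (O); from OO/OX/XX/.. depth 12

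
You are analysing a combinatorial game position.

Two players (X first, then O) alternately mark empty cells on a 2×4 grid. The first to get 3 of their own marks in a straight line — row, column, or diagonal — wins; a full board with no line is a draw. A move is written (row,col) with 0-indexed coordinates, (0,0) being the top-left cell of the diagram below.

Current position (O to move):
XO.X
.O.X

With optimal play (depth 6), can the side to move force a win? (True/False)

O winning at [XO.X/.O.X]: False

[XO.X/.O.X] O move#1: (0,2):+0/XOOX/.O.X*, (1,0):+0/XO.X/OO.X, (1,2):+0/XO.X/.OOX
[XOOX/.O.X] X move#2: (1,0):+0/XOOX/XO.X*, (1,2):+0/XOOX/.OXX
[XOOX/XO.X] O move#3: (1,2):+0/XOOX/XOOX*
[XOOX/XOOX] end (terminal +0, X#4); searched XO.X/.O.X to 6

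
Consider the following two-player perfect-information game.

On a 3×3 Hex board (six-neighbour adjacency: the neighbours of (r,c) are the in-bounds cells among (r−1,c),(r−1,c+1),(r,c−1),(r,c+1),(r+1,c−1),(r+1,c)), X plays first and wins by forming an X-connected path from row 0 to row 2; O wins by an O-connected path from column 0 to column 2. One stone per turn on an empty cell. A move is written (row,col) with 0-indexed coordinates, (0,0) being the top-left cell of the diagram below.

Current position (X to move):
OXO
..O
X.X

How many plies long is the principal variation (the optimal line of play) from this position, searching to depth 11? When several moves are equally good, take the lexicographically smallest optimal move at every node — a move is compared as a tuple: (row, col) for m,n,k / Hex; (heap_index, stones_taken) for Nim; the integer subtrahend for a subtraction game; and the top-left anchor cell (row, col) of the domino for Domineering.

PV length from [OXO/..O/X.X]: 1 ply

ply 1, X at OXO/..O/X.X | (1,0)=+1→OXO/X.O/X.X*; (1,1)=+1→OXO/.XO/X.X; (2,1)=+1→OXO/..O/XXX
ply 2: OXO/X.O/X.X is terminal -1 (O); from OXO/..O/X.X depth 11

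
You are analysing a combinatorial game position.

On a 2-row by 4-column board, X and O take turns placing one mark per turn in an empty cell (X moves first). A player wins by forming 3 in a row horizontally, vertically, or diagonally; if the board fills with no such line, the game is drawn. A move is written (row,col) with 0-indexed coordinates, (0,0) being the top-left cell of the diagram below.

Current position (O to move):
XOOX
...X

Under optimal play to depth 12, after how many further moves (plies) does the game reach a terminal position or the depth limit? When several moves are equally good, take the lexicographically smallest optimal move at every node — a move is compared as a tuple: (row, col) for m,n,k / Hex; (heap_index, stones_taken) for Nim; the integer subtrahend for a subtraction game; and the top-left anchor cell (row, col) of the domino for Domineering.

PV length from [XOOX/...X]: 3 plies

[XOOX/...X] O move#1: (1,0):+0/XOOX/O..X*, (1,1):+0/XOOX/.O.X, (1,2):+0/XOOX/..OX
[XOOX/O..X] X move#2: (1,1):+0/XOOX/OX.X*, (1,2):+0/XOOX/O.XX
[XOOX/OX.X] O move#3: (1,2):+0/XOOX/OXOX*
[XOOX/OXOX] end (terminal +0, X#4); searched XOOX/...X to 12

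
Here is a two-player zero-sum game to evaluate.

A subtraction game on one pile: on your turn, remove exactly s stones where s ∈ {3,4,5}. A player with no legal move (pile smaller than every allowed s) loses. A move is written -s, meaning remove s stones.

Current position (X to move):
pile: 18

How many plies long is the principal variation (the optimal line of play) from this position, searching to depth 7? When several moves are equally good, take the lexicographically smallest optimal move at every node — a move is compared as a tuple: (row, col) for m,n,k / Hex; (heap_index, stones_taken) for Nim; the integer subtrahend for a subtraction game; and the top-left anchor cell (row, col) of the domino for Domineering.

ply 1, X at 18 | -3=-1→15*; -4=-1→14; -5=-1→13
ply 2, O at 15 | -3=-1→12; -4=-1→11; -5=+1→10*
ply 3, X at 10 | -3=-1→7*; -4=-1→6; -5=-1→5
ply 4, O at 7 | -3=-1→4; -4=-1→3; -5=+1→2*
ply 5: 2 is terminal -1 (X); from 18 depth 7

PV length from [18]: 4 plies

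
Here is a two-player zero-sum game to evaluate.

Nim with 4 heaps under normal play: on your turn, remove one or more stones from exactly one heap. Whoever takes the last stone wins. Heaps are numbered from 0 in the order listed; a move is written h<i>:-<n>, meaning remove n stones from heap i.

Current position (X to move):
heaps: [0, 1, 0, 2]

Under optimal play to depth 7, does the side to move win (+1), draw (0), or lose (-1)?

[(0,1,0,2)] X move#1: h1:-1:-1/(0,0,0,2), h3:-1:+1/(0,1,0,1)*, h3:-2:-1/(0,1,0,0)
[(0,1,0,1)] O move#2: h1:-1:-1/(0,0,0,1)*, h3:-1:-1/(0,1,0,0)
[(0,0,0,1)] X move#3: h3:-1:+1/(0,0,0,0)*
[(0,0,0,0)] end (terminal -1, O#4); searched (0,1,0,2) to 7

value((0,1,0,2), X) = +1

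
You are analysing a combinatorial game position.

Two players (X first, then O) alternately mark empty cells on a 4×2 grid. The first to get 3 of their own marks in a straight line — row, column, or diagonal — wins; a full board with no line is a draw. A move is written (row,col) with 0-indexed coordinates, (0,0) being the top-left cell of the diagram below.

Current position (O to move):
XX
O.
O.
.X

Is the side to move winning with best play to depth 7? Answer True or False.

O winning at [XX/O./O./.X]: True

[XX/O./O./.X] O move#1: (1,1):+0/XX/OO/O./.X, (2,1):+0/XX/O./OO/.X, (3,0):+1/XX/O./O./OX*
[XX/O./O./OX] end (terminal -1, X#2); searched XX/O./O./.X to 7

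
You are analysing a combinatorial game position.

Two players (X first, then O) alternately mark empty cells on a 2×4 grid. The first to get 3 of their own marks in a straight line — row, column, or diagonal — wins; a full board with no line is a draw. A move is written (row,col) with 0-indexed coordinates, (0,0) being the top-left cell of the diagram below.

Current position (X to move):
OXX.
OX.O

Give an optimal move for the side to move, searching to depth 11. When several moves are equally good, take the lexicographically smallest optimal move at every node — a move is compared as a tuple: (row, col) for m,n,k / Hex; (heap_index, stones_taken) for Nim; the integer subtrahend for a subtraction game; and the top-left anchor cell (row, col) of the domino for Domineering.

X's best at [OXX./OX.O]: (0,3)

p1 X@[OXX./OX.O]: (0,3)[OXXX/OX.O]+1* (1,2)[OXX./OXXO]+0
p2 O@[OXXX/OX.O] terminal -1; root [OXX./OX.O] d11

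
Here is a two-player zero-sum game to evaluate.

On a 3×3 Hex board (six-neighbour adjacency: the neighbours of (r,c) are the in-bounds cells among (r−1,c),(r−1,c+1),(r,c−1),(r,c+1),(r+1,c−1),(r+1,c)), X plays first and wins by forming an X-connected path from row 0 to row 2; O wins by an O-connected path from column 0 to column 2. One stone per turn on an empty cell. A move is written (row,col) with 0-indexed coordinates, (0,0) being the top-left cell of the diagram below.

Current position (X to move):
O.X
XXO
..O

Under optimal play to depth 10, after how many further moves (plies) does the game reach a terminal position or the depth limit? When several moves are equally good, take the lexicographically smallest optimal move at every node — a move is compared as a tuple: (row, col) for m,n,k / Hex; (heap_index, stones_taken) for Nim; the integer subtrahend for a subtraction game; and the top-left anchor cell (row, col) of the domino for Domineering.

ply 1, X at O.X/XXO/..O | (0,1)=+1→OXX/XXO/..O*; (2,0)=+1→O.X/XXO/X.O; (2,1)=+1→O.X/XXO/.XO
ply 2, O at OXX/XXO/..O | (2,0)=-1→OXX/XXO/O.O*; (2,1)=-1→OXX/XXO/.OO
ply 3, X at OXX/XXO/O.O | (2,1)=+1→OXX/XXO/OXO*
ply 4: OXX/XXO/OXO is terminal -1 (O); from O.X/XXO/..O depth 10

PV length from [O.X/XXO/..O]: 3 plies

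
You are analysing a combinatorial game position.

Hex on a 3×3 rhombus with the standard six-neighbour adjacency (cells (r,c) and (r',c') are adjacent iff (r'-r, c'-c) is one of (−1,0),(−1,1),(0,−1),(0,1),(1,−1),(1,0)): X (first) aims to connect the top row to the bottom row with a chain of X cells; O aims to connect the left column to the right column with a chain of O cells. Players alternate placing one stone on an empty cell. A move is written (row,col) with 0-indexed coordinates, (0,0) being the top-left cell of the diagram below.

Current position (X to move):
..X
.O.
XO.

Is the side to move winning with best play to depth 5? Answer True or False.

X winning at [..X/.O./XO.]: True

[..X/.O./XO.] X move#1: (0,0):-1/X.X/.O./XO., (0,1):-1/.XX/.O./XO., (1,0):+1/..X/XO./XO.*, (1,2):+1/..X/.OX/XO., (2,2):+1/..X/.O./XOX
[..X/XO./XO.] O move#2: (0,0):-1/O.X/XO./XO.*, (0,1):-1/.OX/XO./XO., (1,2):-1/..X/XOO/XO., (2,2):-1/..X/XO./XOO
[O.X/XO./XO.] X move#3: (0,1):+1/OXX/XO./XO.*, (1,2):+1/O.X/XOX/XO., (2,2):+1/O.X/XO./XOX
[OXX/XO./XO.] end (terminal -1, O#4); searched ..X/.O./XO. to 5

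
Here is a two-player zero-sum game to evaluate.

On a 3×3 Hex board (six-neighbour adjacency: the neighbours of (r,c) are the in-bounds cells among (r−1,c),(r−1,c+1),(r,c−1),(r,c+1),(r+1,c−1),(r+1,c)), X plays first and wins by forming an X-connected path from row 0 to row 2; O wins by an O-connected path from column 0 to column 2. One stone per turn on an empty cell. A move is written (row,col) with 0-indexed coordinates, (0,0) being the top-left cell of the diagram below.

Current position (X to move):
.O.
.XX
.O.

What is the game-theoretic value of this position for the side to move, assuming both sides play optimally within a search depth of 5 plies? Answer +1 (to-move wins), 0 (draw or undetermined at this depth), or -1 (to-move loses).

value(.O./.XX/.O., X) = +1

ply 1, X at .O./.XX/.O. | (0,0)=+1→XO./.XX/.O.*; (0,2)=+1→.OX/.XX/.O.; (1,0)=+1→.O./XXX/.O.; (2,0)=-1→.O./.XX/XO.; (2,2)=-1→.O./.XX/.OX
ply 2, O at XO./.XX/.O. | (0,2)=-1→XOO/.XX/.O.*; (1,0)=-1→XO./OXX/.O.; (2,0)=-1→XO./.XX/OO.; (2,2)=-1→XO./.XX/.OO
ply 3, X at XOO/.XX/.O. | (1,0)=+1→XOO/XXX/.O.*; (2,0)=-1→XOO/.XX/XO.; (2,2)=-1→XOO/.XX/.OX
ply 4, O at XOO/XXX/.O. | (2,0)=-1→XOO/XXX/OO.*; (2,2)=-1→XOO/XXX/.OO
ply 5, X at XOO/XXX/OO. | (2,2)=+1→XOO/XXX/OOX*
ply 6: XOO/XXX/OOX is terminal -1 (O); from .O./.XX/.O. depth 5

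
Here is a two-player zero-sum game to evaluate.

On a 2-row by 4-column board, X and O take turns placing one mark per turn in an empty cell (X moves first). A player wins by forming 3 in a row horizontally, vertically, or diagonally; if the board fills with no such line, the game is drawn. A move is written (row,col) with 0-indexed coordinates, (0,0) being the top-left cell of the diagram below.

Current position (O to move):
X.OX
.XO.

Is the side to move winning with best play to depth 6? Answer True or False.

O winning at [X.OX/.XO.]: False

ply 1, O at X.OX/.XO. | (0,1)=+0→XOOX/.XO.*; (1,0)=+0→X.OX/OXO.; (1,3)=+0→X.OX/.XOO
ply 2, X at XOOX/.XO. | (1,0)=+0→XOOX/XXO.*; (1,3)=+0→XOOX/.XOX
ply 3, O at XOOX/XXO. | (1,3)=+0→XOOX/XXOO*
ply 4: XOOX/XXOO is terminal +0 (X); from X.OX/.XO. depth 6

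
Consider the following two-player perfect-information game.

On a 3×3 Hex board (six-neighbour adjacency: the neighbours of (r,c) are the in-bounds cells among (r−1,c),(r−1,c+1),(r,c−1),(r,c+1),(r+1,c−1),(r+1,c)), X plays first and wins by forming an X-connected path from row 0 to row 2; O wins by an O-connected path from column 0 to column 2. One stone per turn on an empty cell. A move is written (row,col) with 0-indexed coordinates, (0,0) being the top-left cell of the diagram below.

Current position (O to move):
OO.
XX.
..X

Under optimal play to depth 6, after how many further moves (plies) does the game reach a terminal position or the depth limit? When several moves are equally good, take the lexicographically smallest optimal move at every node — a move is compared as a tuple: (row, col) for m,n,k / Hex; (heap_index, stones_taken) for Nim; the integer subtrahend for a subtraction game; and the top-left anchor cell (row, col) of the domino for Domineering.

PV length from [OO./XX./..X]: 1 ply

p1 O@[OO./XX./..X]: (0,2)[OOO/XX./..X]+1* (1,2)[OO./XXO/..X]-1 (2,0)[OO./XX./O.X]-1 (2,1)[OO./XX./.OX]-1
p2 X@[OOO/XX./..X] terminal -1; root [OO./XX./..X] d6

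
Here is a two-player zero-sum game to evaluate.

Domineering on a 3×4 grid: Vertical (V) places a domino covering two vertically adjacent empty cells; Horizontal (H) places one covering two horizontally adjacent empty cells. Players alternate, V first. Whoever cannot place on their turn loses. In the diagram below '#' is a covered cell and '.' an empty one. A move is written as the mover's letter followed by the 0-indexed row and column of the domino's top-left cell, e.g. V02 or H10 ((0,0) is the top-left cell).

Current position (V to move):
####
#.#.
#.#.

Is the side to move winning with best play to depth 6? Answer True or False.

V winning at [####/#.#./#.#.]: True

ply 1, V at ####/#.#./#.#. | V11=+1→####/###./###.*; V13=+1→####/#.##/#.##
ply 2: ####/###./###. is terminal -1 (H); from ####/#.#./#.#. depth 6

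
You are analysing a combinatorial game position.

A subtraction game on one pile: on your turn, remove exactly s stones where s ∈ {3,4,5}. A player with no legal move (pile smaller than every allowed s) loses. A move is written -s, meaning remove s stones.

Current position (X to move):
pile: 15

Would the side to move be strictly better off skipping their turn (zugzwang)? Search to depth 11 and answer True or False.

ply 1, X at 15 | -3=-1→12; -4=-1→11; -5=+1→10*
ply 2, O at 10 | -3=-1→7*; -4=-1→6; -5=-1→5
ply 3, X at 7 | -3=-1→4; -4=-1→3; -5=+1→2*
ply 4: 2 is terminal -1 (O); from 15 depth 11
pass branch (O moves first from the same position):
  | ply 1, O at 15 | -3=-1→12; -4=-1→11; -5=+1→10*
  | ply 2, X at 10 | -3=-1→7*; -4=-1→6; -5=-1→5
  | ply 3, O at 7 | -3=-1→4; -4=-1→3; -5=+1→2*
  | ply 4: 2 is terminal -1 (X); from 15 depth 11
X moving scores +1; X passing scores -1

zugzwang(15, X) = False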